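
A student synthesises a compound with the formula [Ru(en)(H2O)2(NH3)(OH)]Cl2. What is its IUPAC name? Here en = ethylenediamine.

The 2 chloride counter-ions carry a total charge of -2, so each complex ion is 2+.
Ligand charges: 2×aqua (neutral), 1×ethylenediamine (neutral), 1×ammine (neutral), 1×hydroxo (-1 each); total -1. So Ru + (-1) = 2+, giving Ru = +3.
Ligands are named alphabetically: ammine before aqua before ethylenediamine before hydroxo.

amminediaqua(ethylenediamine)hydroxoruthenium(III) chloride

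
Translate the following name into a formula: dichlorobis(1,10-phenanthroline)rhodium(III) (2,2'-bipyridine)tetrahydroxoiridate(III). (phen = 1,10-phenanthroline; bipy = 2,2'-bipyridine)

[RhCl2(phen)2][Ir(bipy)(OH)4]

Cation [Rh…]: ligand charges -2, Rh(III) ⇒ ion charge 1+.
Anion [Ir…]: ligand charges -4, Ir(III) ⇒ ion charge 1−.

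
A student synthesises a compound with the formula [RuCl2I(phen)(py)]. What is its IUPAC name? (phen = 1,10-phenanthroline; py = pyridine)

dichloroiodo(1,10-phenanthroline)(pyridine)ruthenium(III)

There is no counter-ion, so the complex is neutral overall.
Ligand charges: 2×chloro (-1 each), 1×iodo (-1 each), 1×1,10-phenanthroline (neutral), 1×pyridine (neutral); total -3. So Ru + (-3) = 0, giving Ru = +3.
Ligands are named alphabetically: chloro before iodo before phenanthroline before pyridine.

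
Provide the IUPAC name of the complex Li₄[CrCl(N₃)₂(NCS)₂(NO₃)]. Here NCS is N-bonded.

The 4 lithium counter-ions carry a total charge of +4, so each complex ion is 4−.
Ligand charges: 2×isothiocyanato (-1 each), 2×azido (-1 each), 1×chloro (-1 each), 1×nitrato (-1 each); total -6. So Cr + (-6) = 4−, giving Cr = +2.
Ligands are named alphabetically: azido before chloro before isothiocyanato before nitrato.
The complex ion is anionic, so chromium takes the -ate form chromate(II).

lithium diazidochlorodiisothiocyanatonitratochromate(II)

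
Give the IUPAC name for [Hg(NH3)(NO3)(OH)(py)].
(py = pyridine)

There is no counter-ion, so the complex is neutral overall.
Ligand charges: 1×ammine (neutral), 1×hydroxo (-1 each), 1×pyridine (neutral), 1×nitrato (-1 each); total -2. So Hg + (-2) = 0, giving Hg = +2.
Ligands are named alphabetically: ammine before hydroxo before nitrato before pyridine.

amminehydroxonitrato(pyridine)mercury(II)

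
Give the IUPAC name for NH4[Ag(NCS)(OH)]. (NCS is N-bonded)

The 1 ammonium counter-ion carries a total charge of +1, so each complex ion is 1−.
Ligand charges: 1×isothiocyanato (-1 each), 1×hydroxo (-1 each); total -2. So Ag + (-2) = 1−, giving Ag = +1.
The complex ion is anionic, so silver takes the -ate form argentate(I).

ammonium hydroxoisothiocyanatoargentate(I)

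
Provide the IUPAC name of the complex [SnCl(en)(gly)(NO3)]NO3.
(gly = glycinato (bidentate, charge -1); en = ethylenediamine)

chloro(ethylenediamine)(glycinato)nitratotin(IV) nitrate

The 1 nitrate counter-ion carries a total charge of -1, so each complex ion is 1+.
Ligand charges: 1×glycinato (-1 each), 1×chloro (-1 each), 1×nitrato (-1 each), 1×ethylenediamine (neutral); total -3. So Sn + (-3) = 1+, giving Sn = +4.
Ligands are named alphabetically: chloro before ethylenediamine before glycinato before nitrato.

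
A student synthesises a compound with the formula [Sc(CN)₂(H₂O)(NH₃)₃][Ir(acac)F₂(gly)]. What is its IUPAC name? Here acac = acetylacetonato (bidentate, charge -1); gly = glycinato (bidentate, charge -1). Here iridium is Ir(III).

Ir is given as +3; the anion's ligand charges sum to -4, so the complex anion is 1−.
A 1:1 salt means the cation carries the equal and opposite charge, 1+.
Cation: ligand charges sum to -2; for the ion to be 1+, Sc = +3.

triammineaquadicyanoscandium(III) (acetylacetonato)difluoro(glycinato)iridate(III)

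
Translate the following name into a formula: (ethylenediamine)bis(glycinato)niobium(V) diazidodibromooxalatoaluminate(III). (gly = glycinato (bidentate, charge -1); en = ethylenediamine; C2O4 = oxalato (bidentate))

Cation [Nb…]: ligand charges -2, Nb(V) ⇒ ion charge 3+.
Anion [Al…]: ligand charges -6, Al(III) ⇒ ion charge 3−.

[Nb(en)(gly)2][AlBr2(C2O4)(N3)2]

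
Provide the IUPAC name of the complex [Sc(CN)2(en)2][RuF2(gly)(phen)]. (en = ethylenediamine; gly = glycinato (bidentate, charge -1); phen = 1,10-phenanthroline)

Scandium is always +3 in its complexes; the cation's ligand charges sum to -2, so the complex cation is 1+.
A 1:1 salt means the anion carries the equal and opposite charge, 1−.
Anion: ligand charges sum to -3; for the ion to be 1−, Ru = +2.

dicyanobis(ethylenediamine)scandium(III) difluoro(glycinato)(1,10-phenanthroline)ruthenate(II)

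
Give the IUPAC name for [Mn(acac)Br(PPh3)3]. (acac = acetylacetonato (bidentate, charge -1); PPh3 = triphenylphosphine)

There is no counter-ion, so the complex is neutral overall.
Ligand charges: 1×bromo (-1 each), 1×acetylacetonato (-1 each), 3×triphenylphosphine (neutral); total -2. So Mn + (-2) = 0, giving Mn = +2.
Ligands are named alphabetically: acetylacetonato before bromo before triphenylphosphine.

(acetylacetonato)bromotris(triphenylphosphine)manganese(II)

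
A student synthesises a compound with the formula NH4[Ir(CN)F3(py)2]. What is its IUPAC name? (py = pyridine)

The 1 ammonium counter-ion carries a total charge of +1, so each complex ion is 1−.
Ligand charges: 2×pyridine (neutral), 1×cyano (-1 each), 3×fluoro (-1 each); total -4. So Ir + (-4) = 1−, giving Ir = +3.
Ligands are named alphabetically: cyano before fluoro before pyridine.
The complex ion is anionic, so iridium takes the -ate form iridate(III).

ammonium cyanotrifluorobis(pyridine)iridate(III)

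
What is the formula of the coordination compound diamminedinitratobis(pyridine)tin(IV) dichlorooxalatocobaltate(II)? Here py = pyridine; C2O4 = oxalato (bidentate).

[Sn(NH3)2(NO3)2(py)2][Co(C2O4)Cl2]

Cation [Sn…]: ligand charges -2, Sn(IV) ⇒ ion charge 2+.
Anion [Co…]: ligand charges -4, Co(II) ⇒ ion charge 2−.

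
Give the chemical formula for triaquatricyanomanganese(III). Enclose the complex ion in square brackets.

[Mn(CN)3(H2O)3]

Ligands: 3 cyano (CN, -1), 3 aqua (H2O, neutral). Ligand charge sum = -3.
With Mn in oxidation state +3, the complex ion is [Mn...].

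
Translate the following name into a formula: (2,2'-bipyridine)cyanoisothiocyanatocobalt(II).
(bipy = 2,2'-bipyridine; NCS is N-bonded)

[Co(bipy)(CN)(NCS)]

Ligands: 1 2,2'-bipyridine (bipy, neutral), 1 isothiocyanato (NCS, -1), 1 cyano (CN, -1). Ligand charge sum = -2.
With Co in oxidation state +2, the complex ion is [Co...].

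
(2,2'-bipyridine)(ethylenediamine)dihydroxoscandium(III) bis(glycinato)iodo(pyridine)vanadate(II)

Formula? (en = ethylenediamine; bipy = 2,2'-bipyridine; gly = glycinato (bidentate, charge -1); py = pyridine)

Cation [Sc…]: ligand charges -2, Sc(III) ⇒ ion charge 1+.
Anion [V…]: ligand charges -3, V(II) ⇒ ion charge 1−.

[Sc(bipy)(en)(OH)2][V(gly)2I(py)]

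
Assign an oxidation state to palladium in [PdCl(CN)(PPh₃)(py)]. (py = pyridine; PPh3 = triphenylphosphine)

+2

No counter-ion: the bracketed complex is neutral.
Ligand charges: 1×py neutral; 1×PPh3 neutral; 1×CN = -1; 1×Cl = -1; sum -2.
Pd + (-2) = 0 ⇒ Pd is +2.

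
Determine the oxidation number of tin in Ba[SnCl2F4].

+4

1 barium outside the brackets (+2 each) → the complex ion is 2−.
Ligand charges: 4×F = -4; 2×Cl = -2; sum -6.
Sn + (-6) = 2− ⇒ Sn is +4.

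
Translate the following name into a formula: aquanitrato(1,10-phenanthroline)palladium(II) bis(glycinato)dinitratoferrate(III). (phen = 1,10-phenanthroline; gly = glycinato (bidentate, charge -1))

Cation [Pd…]: ligand charges -1, Pd(II) ⇒ ion charge 1+.
Anion [Fe…]: ligand charges -4, Fe(III) ⇒ ion charge 1−.
One 1+ cation balances one 1− anion.

[Pd(H2O)(NO3)(phen)][Fe(gly)2(NO3)2]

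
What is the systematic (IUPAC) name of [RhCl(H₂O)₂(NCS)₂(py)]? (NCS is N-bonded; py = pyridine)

There is no counter-ion, so the complex is neutral overall.
Ligand charges: 2×isothiocyanato (-1 each), 1×chloro (-1 each), 1×pyridine (neutral), 2×aqua (neutral); total -3. So Rh + (-3) = 0, giving Rh = +3.
Ligands are named alphabetically: aqua before chloro before isothiocyanato before pyridine.

diaquachlorodiisothiocyanato(pyridine)rhodium(III)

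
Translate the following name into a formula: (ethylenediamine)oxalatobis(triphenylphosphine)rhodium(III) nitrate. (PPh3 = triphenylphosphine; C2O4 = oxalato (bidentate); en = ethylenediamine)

Ligands: 2 triphenylphosphine (PPh3, neutral), 1 oxalato (C2O4, -2), 1 ethylenediamine (en, neutral). Ligand charge sum = -2.
With Rh in oxidation state +3, the complex ion is [Rh...]^1+.
Charge balance with nitrate (-1) requires 1 complex ion per 1 nitrate.

[Rh(C2O4)(en)(PPh3)2]NO3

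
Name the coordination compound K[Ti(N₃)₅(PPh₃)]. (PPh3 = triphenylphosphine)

The 1 potassium counter-ion carries a total charge of +1, so each complex ion is 1−.
Ligand charges: 1×triphenylphosphine (neutral), 5×azido (-1 each); total -5. So Ti + (-5) = 1−, giving Ti = +4.
The complex ion is anionic, so titanium takes the -ate form titanate(IV).

potassium pentaazido(triphenylphosphine)titanate(IV)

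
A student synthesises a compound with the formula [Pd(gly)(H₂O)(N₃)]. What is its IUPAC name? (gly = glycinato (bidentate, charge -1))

There is no counter-ion, so the complex is neutral overall.
Ligand charges: 1×azido (-1 each), 1×aqua (neutral), 1×glycinato (-1 each); total -2. So Pd + (-2) = 0, giving Pd = +2.
Ligands are named alphabetically: aqua before azido before glycinato.

aquaazido(glycinato)palladium(II)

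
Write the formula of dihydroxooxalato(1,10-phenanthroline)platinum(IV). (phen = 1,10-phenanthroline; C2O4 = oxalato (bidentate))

Ligands: 2 hydroxo (OH, -1), 1 1,10-phenanthroline (phen, neutral), 1 oxalato (C2O4, -2). Ligand charge sum = -4.
With Pt in oxidation state +4, the complex ion is [Pt...].

[Pt(C2O4)(OH)2(phen)]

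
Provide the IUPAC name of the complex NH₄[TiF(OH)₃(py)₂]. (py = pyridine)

The 1 ammonium counter-ion carries a total charge of +1, so each complex ion is 1−.
Ligand charges: 1×fluoro (-1 each), 3×hydroxo (-1 each), 2×pyridine (neutral); total -4. So Ti + (-4) = 1−, giving Ti = +3.
Ligands are named alphabetically: fluoro before hydroxo before pyridine.
The complex ion is anionic, so titanium takes the -ate form titanate(III).

ammonium fluorotrihydroxobis(pyridine)titanate(III)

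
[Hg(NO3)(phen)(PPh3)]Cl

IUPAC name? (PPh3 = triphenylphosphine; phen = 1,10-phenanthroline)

nitrato(1,10-phenanthroline)(triphenylphosphine)mercury(II) chloride

The 1 chloride counter-ion carries a total charge of -1, so each complex ion is 1+.
Ligand charges: 1×nitrato (-1 each), 1×triphenylphosphine (neutral), 1×1,10-phenanthroline (neutral); total -1. So Hg + (-1) = 1+, giving Hg = +2.
Ligands are named alphabetically: nitrato before phenanthroline before triphenylphosphine.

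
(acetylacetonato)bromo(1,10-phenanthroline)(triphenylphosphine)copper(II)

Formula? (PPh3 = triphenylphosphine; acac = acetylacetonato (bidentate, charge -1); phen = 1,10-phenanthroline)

Ligands: 1 bromo (Br, -1), 1 triphenylphosphine (PPh3, neutral), 1 acetylacetonato (acac, -1), 1 1,10-phenanthroline (phen, neutral). Ligand charge sum = -2.
With Cu in oxidation state +2, the complex ion is [Cu...].

[Cu(acac)Br(phen)(PPh3)]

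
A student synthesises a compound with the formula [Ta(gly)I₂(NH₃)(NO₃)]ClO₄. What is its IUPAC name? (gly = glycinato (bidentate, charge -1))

ammine(glycinato)diiodonitratotantalum(V) perchlorate

The 1 perchlorate counter-ion carries a total charge of -1, so each complex ion is 1+.
Ligand charges: 1×ammine (neutral), 2×iodo (-1 each), 1×glycinato (-1 each), 1×nitrato (-1 each); total -4. So Ta + (-4) = 1+, giving Ta = +5.
Ligands are named alphabetically: ammine before glycinato before iodo before nitrato.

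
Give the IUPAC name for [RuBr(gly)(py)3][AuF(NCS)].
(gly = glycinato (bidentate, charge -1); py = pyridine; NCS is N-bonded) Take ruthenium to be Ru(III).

bromo(glycinato)tris(pyridine)ruthenium(III) fluoroisothiocyanatoaurate(I)

Ru is given as +3; the cation's ligand charges sum to -2, so the complex cation is 1+.
A 1:1 salt means the anion carries the equal and opposite charge, 1−.
Anion: ligand charges sum to -2; for the ion to be 1−, Au = +1.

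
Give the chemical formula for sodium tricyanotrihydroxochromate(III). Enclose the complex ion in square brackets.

Ligands: 3 hydroxo (OH, -1), 3 cyano (CN, -1). Ligand charge sum = -6.
With Cr in oxidation state +3, the complex ion is [Cr...]^3−.
Charge balance with sodium (+1) requires 1 complex ion per 3 sodium.

Na3[Cr(CN)3(OH)3]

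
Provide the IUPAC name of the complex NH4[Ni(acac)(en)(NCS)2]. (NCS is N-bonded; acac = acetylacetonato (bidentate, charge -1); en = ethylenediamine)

The 1 ammonium counter-ion carries a total charge of +1, so each complex ion is 1−.
Ligand charges: 2×isothiocyanato (-1 each), 1×acetylacetonato (-1 each), 1×ethylenediamine (neutral); total -3. So Ni + (-3) = 1−, giving Ni = +2.
Ligands are named alphabetically: acetylacetonato before ethylenediamine before isothiocyanato.
The complex ion is anionic, so nickel takes the -ate form nickelate(II).

ammonium (acetylacetonato)(ethylenediamine)diisothiocyanatonickelate(II)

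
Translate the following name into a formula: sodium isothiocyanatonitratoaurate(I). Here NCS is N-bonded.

Ligands: 1 isothiocyanato (NCS, -1), 1 nitrato (NO3, -1). Ligand charge sum = -2.
With Au in oxidation state +1, the complex ion is [Au...]^1−.
Charge balance with sodium (+1) requires 1 complex ion per 1 sodium.

Na[Au(NCS)(NO3)]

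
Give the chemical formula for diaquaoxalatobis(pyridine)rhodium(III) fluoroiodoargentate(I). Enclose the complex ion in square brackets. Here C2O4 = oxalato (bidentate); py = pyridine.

[Rh(C2O4)(H2O)2(py)2][AgFI]

Cation [Rh…]: ligand charges -2, Rh(III) ⇒ ion charge 1+.
Anion [Ag…]: ligand charges -2, Ag(I) ⇒ ion charge 1−.
One 1+ cation balances one 1− anion.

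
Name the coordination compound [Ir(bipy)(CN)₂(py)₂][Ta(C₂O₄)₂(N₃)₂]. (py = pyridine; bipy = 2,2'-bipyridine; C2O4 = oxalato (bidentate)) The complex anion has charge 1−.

(2,2'-bipyridine)dicyanobis(pyridine)iridium(III) diazidodioxalatotantalate(V)

Both ions are complex: the cation is named first with the plain metal name, the anion second with the -ate form; each ion's ligands are alphabetised independently.
The complex anion is given as 1−; its ligand charges sum to -6, so Ta = +5.
A 1:1 salt means the cation carries the equal and opposite charge, 1+.
Cation: ligand charges sum to -2; for the ion to be 1+, Ir = +3.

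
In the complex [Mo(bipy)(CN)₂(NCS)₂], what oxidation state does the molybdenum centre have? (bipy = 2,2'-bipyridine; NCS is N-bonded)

No counter-ion: the bracketed complex is neutral.
Ligand charges: 2×CN = -2; 1×bipy neutral; 2×NCS = -2; sum -4.
Mo + (-4) = 0 ⇒ Mo is +4.

+4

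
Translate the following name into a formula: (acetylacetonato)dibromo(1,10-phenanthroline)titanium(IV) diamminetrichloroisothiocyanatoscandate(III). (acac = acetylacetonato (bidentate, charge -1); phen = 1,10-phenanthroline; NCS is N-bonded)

[Ti(acac)Br2(phen)][ScCl3(NCS)(NH3)2]

Cation [Ti…]: ligand charges -3, Ti(IV) ⇒ ion charge 1+.
Anion [Sc…]: ligand charges -4, Sc(III) ⇒ ion charge 1−.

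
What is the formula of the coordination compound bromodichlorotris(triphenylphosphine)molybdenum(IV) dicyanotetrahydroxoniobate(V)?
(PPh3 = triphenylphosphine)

[MoBrCl2(PPh3)3][Nb(CN)2(OH)4]

Cation [Mo…]: ligand charges -3, Mo(IV) ⇒ ion charge 1+.
Anion [Nb…]: ligand charges -6, Nb(V) ⇒ ion charge 1−.
One 1+ cation balances one 1− anion.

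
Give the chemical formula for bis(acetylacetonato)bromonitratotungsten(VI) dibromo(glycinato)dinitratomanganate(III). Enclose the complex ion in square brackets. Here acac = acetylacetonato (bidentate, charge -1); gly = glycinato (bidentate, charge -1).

[W(acac)2Br(NO3)][MnBr2(gly)(NO3)2]

Cation [W…]: ligand charges -4, W(VI) ⇒ ion charge 2+.
Anion [Mn…]: ligand charges -5, Mn(III) ⇒ ion charge 2−.
One 2+ cation balances one 2− anion.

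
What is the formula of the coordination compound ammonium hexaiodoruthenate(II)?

Ligands: 6 iodo (I, -1). Ligand charge sum = -6.
With Ru in oxidation state +2, the complex ion is [Ru...]^4−.
Charge balance with ammonium (+1) requires 1 complex ion per 4 ammonium.

(NH4)4[RuI6]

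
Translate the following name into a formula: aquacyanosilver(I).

Ligands: 1 cyano (CN, -1), 1 aqua (H2O, neutral). Ligand charge sum = -1.
With Ag in oxidation state +1, the complex ion is [Ag...].

[Ag(CN)(H2O)]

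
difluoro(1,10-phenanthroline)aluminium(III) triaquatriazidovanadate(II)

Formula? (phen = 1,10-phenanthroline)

[AlF2(phen)][V(H2O)3(N3)3]

Cation [Al…]: ligand charges -2, Al(III) ⇒ ion charge 1+.
Anion [V…]: ligand charges -3, V(II) ⇒ ion charge 1−.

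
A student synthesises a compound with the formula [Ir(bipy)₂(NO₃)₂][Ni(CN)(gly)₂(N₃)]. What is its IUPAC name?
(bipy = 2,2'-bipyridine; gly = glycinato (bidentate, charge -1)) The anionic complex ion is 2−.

bis(2,2'-bipyridine)dinitratoiridium(IV) azidocyanobis(glycinato)nickelate(II)

Both ions are complex: the cation is named first with the plain metal name, the anion second with the -ate form; each ion's ligands are alphabetised independently.
The complex anion is given as 2−; its ligand charges sum to -4, so Ni = +2.
A 1:1 salt means the cation carries the equal and opposite charge, 2+.
Cation: ligand charges sum to -2; for the ion to be 2+, Ir = +4.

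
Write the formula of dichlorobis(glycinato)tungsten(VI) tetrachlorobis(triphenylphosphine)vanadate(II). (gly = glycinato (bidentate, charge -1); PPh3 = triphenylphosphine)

Cation [W…]: ligand charges -4, W(VI) ⇒ ion charge 2+.
Anion [V…]: ligand charges -4, V(II) ⇒ ion charge 2−.
One 2+ cation balances one 2− anion.

[WCl2(gly)2][VCl4(PPh3)2]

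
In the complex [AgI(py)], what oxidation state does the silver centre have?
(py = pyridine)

+1

No counter-ion: the bracketed complex is neutral.
Ligand charges: 1×I = -1; 1×py neutral; sum -1.
Ag + (-1) = 0 ⇒ Ag is +1.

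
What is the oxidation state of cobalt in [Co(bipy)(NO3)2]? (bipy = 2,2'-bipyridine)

+2

No counter-ion: the bracketed complex is neutral.
Ligand charges: 1×bipy neutral; 2×NO3 = -2; sum -2.
Co + (-2) = 0 ⇒ Co is +2.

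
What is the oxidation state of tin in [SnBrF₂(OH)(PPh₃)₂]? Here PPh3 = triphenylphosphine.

+4

No counter-ion: the bracketed complex is neutral.
Ligand charges: 1×Br = -1; 1×OH = -1; 2×F = -2; 2×PPh3 neutral; sum -4.
Sn + (-4) = 0 ⇒ Sn is +4.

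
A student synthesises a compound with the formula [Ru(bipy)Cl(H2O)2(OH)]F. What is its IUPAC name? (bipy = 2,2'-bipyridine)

diaqua(2,2'-bipyridine)chlorohydroxoruthenium(III) fluoride

The 1 fluoride counter-ion carries a total charge of -1, so each complex ion is 1+.
Ligand charges: 1×chloro (-1 each), 2×aqua (neutral), 1×hydroxo (-1 each), 1×2,2'-bipyridine (neutral); total -2. So Ru + (-2) = 1+, giving Ru = +3.
Ligands are named alphabetically: aqua before bipyridine before chloro before hydroxo.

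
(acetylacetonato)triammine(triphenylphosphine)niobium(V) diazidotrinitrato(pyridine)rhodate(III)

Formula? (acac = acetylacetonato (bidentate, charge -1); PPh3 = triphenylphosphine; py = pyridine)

[Nb(acac)(NH3)3(PPh3)][Rh(N3)2(NO3)3(py)]2

Cation [Nb…]: ligand charges -1, Nb(V) ⇒ ion charge 4+.
Anion [Rh…]: ligand charges -5, Rh(III) ⇒ ion charge 2−.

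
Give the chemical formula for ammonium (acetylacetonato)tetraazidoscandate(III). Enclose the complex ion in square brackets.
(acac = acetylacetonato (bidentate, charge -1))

(NH4)2[Sc(acac)(N3)4]

Ligands: 4 azido (N3, -1), 1 acetylacetonato (acac, -1). Ligand charge sum = -5.
With Sc in oxidation state +3, the complex ion is [Sc...]^2−.
Charge balance with ammonium (+1) requires 1 complex ion per 2 ammonium.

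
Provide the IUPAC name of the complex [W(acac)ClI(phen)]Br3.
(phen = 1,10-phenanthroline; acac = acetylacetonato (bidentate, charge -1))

(acetylacetonato)chloroiodo(1,10-phenanthroline)tungsten(VI) bromide

The 3 bromide counter-ions carry a total charge of -3, so each complex ion is 3+.
Ligand charges: 1×1,10-phenanthroline (neutral), 1×iodo (-1 each), 1×acetylacetonato (-1 each), 1×chloro (-1 each); total -3. So W + (-3) = 3+, giving W = +6.
Ligands are named alphabetically: acetylacetonato before chloro before iodo before phenanthroline.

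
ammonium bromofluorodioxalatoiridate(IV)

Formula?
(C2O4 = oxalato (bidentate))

(NH4)2[IrBr(C2O4)2F]

Ligands: 2 oxalato (C2O4, -2), 1 fluoro (F, -1), 1 bromo (Br, -1). Ligand charge sum = -6.
Charge balance with ammonium (+1) requires 1 complex ion per 2 ammonium.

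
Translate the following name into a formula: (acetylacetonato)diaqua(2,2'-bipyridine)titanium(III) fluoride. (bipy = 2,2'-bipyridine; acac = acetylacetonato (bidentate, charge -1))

[Ti(acac)(bipy)(H2O)2]F2

Ligands: 2 aqua (H2O, neutral), 1 2,2'-bipyridine (bipy, neutral), 1 acetylacetonato (acac, -1). Ligand charge sum = -1.
Charge balance with fluoride (-1) requires 1 complex ion per 2 fluoride.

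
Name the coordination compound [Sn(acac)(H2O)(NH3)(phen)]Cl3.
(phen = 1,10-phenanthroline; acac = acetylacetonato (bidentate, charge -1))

The 3 chloride counter-ions carry a total charge of -3, so each complex ion is 3+.
Ligand charges: 1×ammine (neutral), 1×1,10-phenanthroline (neutral), 1×acetylacetonato (-1 each), 1×aqua (neutral); total -1. So Sn + (-1) = 3+, giving Sn = +4.
Ligands are named alphabetically: acetylacetonato before ammine before aqua before phenanthroline.

(acetylacetonato)ammineaqua(1,10-phenanthroline)tin(IV) chloride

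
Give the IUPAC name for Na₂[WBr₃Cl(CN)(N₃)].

sodium azidotribromochlorocyanotungstate(IV)

The 2 sodium counter-ions carry a total charge of +2, so each complex ion is 2−.
Ligand charges: 1×cyano (-1 each), 3×bromo (-1 each), 1×azido (-1 each), 1×chloro (-1 each); total -6. So W + (-6) = 2−, giving W = +4.
Ligands are named alphabetically: azido before bromo before chloro before cyano.
The complex ion is anionic, so tungsten takes the -ate form tungstate(IV).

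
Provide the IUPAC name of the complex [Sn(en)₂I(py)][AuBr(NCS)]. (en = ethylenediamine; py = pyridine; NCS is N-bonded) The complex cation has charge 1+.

bis(ethylenediamine)iodo(pyridine)tin(II) bromoisothiocyanatoaurate(I)

The complex cation is given as 1+; its ligand charges sum to -1, so Sn = +2.
A 1:1 salt means the anion carries the equal and opposite charge, 1−.
Anion: ligand charges sum to -2; for the ion to be 1−, Au = +1.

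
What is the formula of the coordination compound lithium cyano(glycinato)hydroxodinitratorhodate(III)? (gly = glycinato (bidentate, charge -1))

Ligands: 1 hydroxo (OH, -1), 1 cyano (CN, -1), 2 nitrato (NO3, -1), 1 glycinato (gly, -1). Ligand charge sum = -5.
With Rh in oxidation state +3, the complex ion is [Rh...]^2−.
Charge balance with lithium (+1) requires 1 complex ion per 2 lithium.

Li2[Rh(CN)(gly)(NO3)2(OH)]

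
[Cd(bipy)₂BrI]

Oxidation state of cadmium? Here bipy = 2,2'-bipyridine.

+2

No counter-ion: the bracketed complex is neutral.
Ligand charges: 2×bipy neutral; 1×I = -1; 1×Br = -1; sum -2.
Cd + (-2) = 0 ⇒ Cd is +2.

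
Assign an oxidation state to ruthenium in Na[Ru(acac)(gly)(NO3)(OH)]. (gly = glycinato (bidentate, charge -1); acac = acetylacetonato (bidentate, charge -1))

1 sodium outside the brackets (+1 each) → the complex ion is 1−.
Ligand charges: 1×gly = -1; 1×OH = -1; 1×acac = -1; 1×NO3 = -1; sum -4.
Ru + (-4) = 1− ⇒ Ru is +3.

+3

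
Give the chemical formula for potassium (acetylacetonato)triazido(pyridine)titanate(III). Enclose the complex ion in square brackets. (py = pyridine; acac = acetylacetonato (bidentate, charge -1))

K[Ti(acac)(N3)3(py)]

Ligands: 1 pyridine (py, neutral), 3 azido (N3, -1), 1 acetylacetonato (acac, -1). Ligand charge sum = -4.
With Ti in oxidation state +3, the complex ion is [Ti...]^1−.
Charge balance with potassium (+1) requires 1 complex ion per 1 potassium.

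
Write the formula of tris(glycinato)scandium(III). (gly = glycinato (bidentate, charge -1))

[Sc(gly)3]

Ligands: 3 glycinato (gly, -1). Ligand charge sum = -3.
With Sc in oxidation state +3, the complex ion is [Sc...].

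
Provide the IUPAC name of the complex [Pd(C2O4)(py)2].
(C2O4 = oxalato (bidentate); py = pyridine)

oxalatobis(pyridine)palladium(II)

There is no counter-ion, so the complex is neutral overall.
Ligand charges: 1×oxalato (-2 each), 2×pyridine (neutral); total -2. So Pd + (-2) = 0, giving Pd = +2.
Ligands are named alphabetically: oxalato before pyridine.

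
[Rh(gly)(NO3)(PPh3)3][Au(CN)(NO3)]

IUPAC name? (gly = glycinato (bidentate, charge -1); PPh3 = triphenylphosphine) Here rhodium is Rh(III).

Both ions are complex: the cation is named first with the plain metal name, the anion second with the -ate form; each ion's ligands are alphabetised independently.
Rh is given as +3; the cation's ligand charges sum to -2, so the complex cation is 1+.
A 1:1 salt means the anion carries the equal and opposite charge, 1−.
Anion: ligand charges sum to -2; for the ion to be 1−, Au = +1.

(glycinato)nitratotris(triphenylphosphine)rhodium(III) cyanonitratoaurate(I)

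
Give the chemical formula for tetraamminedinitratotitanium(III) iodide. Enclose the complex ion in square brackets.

[Ti(NH3)4(NO3)2]I

Ligands: 2 nitrato (NO3, -1), 4 ammine (NH3, neutral). Ligand charge sum = -2.
With Ti in oxidation state +3, the complex ion is [Ti...]^1+.
Charge balance with iodide (-1) requires 1 complex ion per 1 iodide.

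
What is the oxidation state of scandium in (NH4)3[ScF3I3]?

3 ammonium outside the brackets (+1 each) → the complex ion is 3−.
Ligand charges: 3×I = -3; 3×F = -3; sum -6.
Sc + (-6) = 3− ⇒ Sc is +3.

+3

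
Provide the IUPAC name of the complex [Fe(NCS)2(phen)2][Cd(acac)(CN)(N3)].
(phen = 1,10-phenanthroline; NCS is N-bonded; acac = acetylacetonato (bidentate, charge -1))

Cadmium is always +2 in its complexes; the anion's ligand charges sum to -3, so the complex anion is 1−.
A 1:1 salt means the cation carries the equal and opposite charge, 1+.
Cation: ligand charges sum to -2; for the ion to be 1+, Fe = +3.

diisothiocyanatobis(1,10-phenanthroline)iron(III) (acetylacetonato)azidocyanocadmate(II)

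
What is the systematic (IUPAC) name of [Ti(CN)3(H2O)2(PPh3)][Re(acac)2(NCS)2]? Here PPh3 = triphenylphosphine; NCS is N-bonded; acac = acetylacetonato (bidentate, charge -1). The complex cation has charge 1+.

Both ions are complex: the cation is named first with the plain metal name, the anion second with the -ate form; each ion's ligands are alphabetised independently.
The complex cation is given as 1+; its ligand charges sum to -3, so Ti = +4.
A 1:1 salt means the anion carries the equal and opposite charge, 1−.
Anion: ligand charges sum to -4; for the ion to be 1−, Re = +3.

diaquatricyano(triphenylphosphine)titanium(IV) bis(acetylacetonato)diisothiocyanatorhenate(III)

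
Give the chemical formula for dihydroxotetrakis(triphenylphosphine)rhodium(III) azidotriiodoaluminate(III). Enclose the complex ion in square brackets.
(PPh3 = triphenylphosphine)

[Rh(OH)2(PPh3)4][AlI3(N3)]

Cation [Rh…]: ligand charges -2, Rh(III) ⇒ ion charge 1+.
Anion [Al…]: ligand charges -4, Al(III) ⇒ ion charge 1−.
One 1+ cation balances one 1− anion.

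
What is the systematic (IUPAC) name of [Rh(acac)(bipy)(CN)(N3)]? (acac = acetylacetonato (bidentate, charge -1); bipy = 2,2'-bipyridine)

There is no counter-ion, so the complex is neutral overall.
Ligand charges: 1×cyano (-1 each), 1×azido (-1 each), 1×acetylacetonato (-1 each), 1×2,2'-bipyridine (neutral); total -3. So Rh + (-3) = 0, giving Rh = +3.
Ligands are named alphabetically: acetylacetonato before azido before bipyridine before cyano.

(acetylacetonato)azido(2,2'-bipyridine)cyanorhodium(III)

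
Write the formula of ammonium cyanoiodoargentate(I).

NH4[Ag(CN)I]

Ligands: 1 iodo (I, -1), 1 cyano (CN, -1). Ligand charge sum = -2.
With Ag in oxidation state +1, the complex ion is [Ag...]^1−.
Charge balance with ammonium (+1) requires 1 complex ion per 1 ammonium.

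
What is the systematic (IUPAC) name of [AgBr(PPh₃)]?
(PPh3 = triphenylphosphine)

bromo(triphenylphosphine)silver(I)

There is no counter-ion, so the complex is neutral overall.
Ligand charges: 1×triphenylphosphine (neutral), 1×bromo (-1 each); total -1. So Ag + (-1) = 0, giving Ag = +1.
Ligands are named alphabetically: bromo before triphenylphosphine.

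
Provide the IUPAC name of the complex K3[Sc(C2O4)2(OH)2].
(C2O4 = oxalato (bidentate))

potassium dihydroxodioxalatoscandate(III)

The 3 potassium counter-ions carry a total charge of +3, so each complex ion is 3−.
Ligand charges: 2×hydroxo (-1 each), 2×oxalato (-2 each); total -6. So Sc + (-6) = 3−, giving Sc = +3.
Ligands are named alphabetically: hydroxo before oxalato.
The complex ion is anionic, so scandium takes the -ate form scandate(III).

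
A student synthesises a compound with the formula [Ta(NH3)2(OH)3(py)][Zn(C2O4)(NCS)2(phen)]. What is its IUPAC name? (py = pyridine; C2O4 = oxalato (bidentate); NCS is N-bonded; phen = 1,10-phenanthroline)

diamminetrihydroxo(pyridine)tantalum(V) diisothiocyanatooxalato(1,10-phenanthroline)zincate(II)

Both ions are complex: the cation is named first with the plain metal name, the anion second with the -ate form; each ion's ligands are alphabetised independently.
Zinc is always +2 in its complexes; the anion's ligand charges sum to -4, so the complex anion is 2−.
A 1:1 salt means the cation carries the equal and opposite charge, 2+.
Cation: ligand charges sum to -3; for the ion to be 2+, Ta = +5.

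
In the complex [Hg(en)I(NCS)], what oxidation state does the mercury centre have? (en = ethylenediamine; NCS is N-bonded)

+2

No counter-ion: the bracketed complex is neutral.
Ligand charges: 1×en neutral; 1×NCS = -1; 1×I = -1; sum -2.
Hg + (-2) = 0 ⇒ Hg is +2.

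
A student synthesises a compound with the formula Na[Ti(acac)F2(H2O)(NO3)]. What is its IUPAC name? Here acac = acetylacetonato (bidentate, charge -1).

The 1 sodium counter-ion carries a total charge of +1, so each complex ion is 1−.
Ligand charges: 1×aqua (neutral), 2×fluoro (-1 each), 1×acetylacetonato (-1 each), 1×nitrato (-1 each); total -4. So Ti + (-4) = 1−, giving Ti = +3.
Ligands are named alphabetically: acetylacetonato before aqua before fluoro before nitrato.
The complex ion is anionic, so titanium takes the -ate form titanate(III).

sodium (acetylacetonato)aquadifluoronitratotitanate(III)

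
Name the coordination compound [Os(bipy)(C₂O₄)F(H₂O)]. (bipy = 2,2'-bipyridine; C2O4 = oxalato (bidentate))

aqua(2,2'-bipyridine)fluorooxalatoosmium(III)

There is no counter-ion, so the complex is neutral overall.
Ligand charges: 1×fluoro (-1 each), 1×2,2'-bipyridine (neutral), 1×aqua (neutral), 1×oxalato (-2 each); total -3. So Os + (-3) = 0, giving Os = +3.
Ligands are named alphabetically: aqua before bipyridine before fluoro before oxalato.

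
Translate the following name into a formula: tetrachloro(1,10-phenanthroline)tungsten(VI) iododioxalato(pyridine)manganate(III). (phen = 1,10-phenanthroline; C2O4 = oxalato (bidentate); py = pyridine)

Cation [W…]: ligand charges -4, W(VI) ⇒ ion charge 2+.
Anion [Mn…]: ligand charges -5, Mn(III) ⇒ ion charge 2−.
One 2+ cation balances one 2− anion.

[WCl4(phen)][Mn(C2O4)2I(py)]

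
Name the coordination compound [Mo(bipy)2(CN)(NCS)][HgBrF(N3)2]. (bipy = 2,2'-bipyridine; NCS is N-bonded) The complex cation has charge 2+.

bis(2,2'-bipyridine)cyanoisothiocyanatomolybdenum(IV) diazidobromofluoromercurate(II)

Both ions are complex: the cation is named first with the plain metal name, the anion second with the -ate form; each ion's ligands are alphabetised independently.
The complex cation is given as 2+; its ligand charges sum to -2, so Mo = +4.
A 1:1 salt means the anion carries the equal and opposite charge, 2−.
Anion: ligand charges sum to -4; for the ion to be 2−, Hg = +2.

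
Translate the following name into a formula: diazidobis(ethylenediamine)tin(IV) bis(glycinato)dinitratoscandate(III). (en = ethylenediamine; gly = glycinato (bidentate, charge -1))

Cation [Sn…]: ligand charges -2, Sn(IV) ⇒ ion charge 2+.
Anion [Sc…]: ligand charges -4, Sc(III) ⇒ ion charge 1−.
One 2+ cation requires 2 of the 1− anion.

[Sn(en)2(N3)2][Sc(gly)2(NO3)2]2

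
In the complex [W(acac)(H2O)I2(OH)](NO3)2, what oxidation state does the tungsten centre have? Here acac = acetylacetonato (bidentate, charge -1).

+6

2 nitrate outside the brackets (-1 each) → the complex ion is 2+.
Ligand charges: 1×OH = -1; 1×H2O neutral; 2×I = -2; 1×acac = -1; sum -4.
W + (-4) = 2+ ⇒ W is +6.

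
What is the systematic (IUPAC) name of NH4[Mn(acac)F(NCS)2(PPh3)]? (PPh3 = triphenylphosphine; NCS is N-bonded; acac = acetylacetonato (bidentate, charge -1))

The 1 ammonium counter-ion carries a total charge of +1, so each complex ion is 1−.
Ligand charges: 1×triphenylphosphine (neutral), 1×fluoro (-1 each), 2×isothiocyanato (-1 each), 1×acetylacetonato (-1 each); total -4. So Mn + (-4) = 1−, giving Mn = +3.
Ligands are named alphabetically: acetylacetonato before fluoro before isothiocyanato before triphenylphosphine.
The complex ion is anionic, so manganese takes the -ate form manganate(III).

ammonium (acetylacetonato)fluorodiisothiocyanato(triphenylphosphine)manganate(III)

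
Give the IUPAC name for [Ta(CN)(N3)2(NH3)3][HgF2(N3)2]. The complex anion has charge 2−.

triamminediazidocyanotantalum(V) diazidodifluoromercurate(II)

The complex anion is given as 2−; its ligand charges sum to -4, so Hg = +2.
A 1:1 salt means the cation carries the equal and opposite charge, 2+.
Cation: ligand charges sum to -3; for the ion to be 2+, Ta = +5.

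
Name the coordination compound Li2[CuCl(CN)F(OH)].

The 2 lithium counter-ions carry a total charge of +2, so each complex ion is 2−.
Ligand charges: 1×cyano (-1 each), 1×hydroxo (-1 each), 1×fluoro (-1 each), 1×chloro (-1 each); total -4. So Cu + (-4) = 2−, giving Cu = +2.
Ligands are named alphabetically: chloro before cyano before fluoro before hydroxo.
The complex ion is anionic, so copper takes the -ate form cuprate(II).

lithium chlorocyanofluorohydroxocuprate(II)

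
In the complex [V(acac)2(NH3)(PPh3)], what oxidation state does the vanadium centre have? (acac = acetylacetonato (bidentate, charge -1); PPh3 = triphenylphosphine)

+2

No counter-ion: the bracketed complex is neutral.
Ligand charges: 1×NH3 neutral; 2×acac = -2; 1×PPh3 neutral; sum -2.
V + (-2) = 0 ⇒ V is +2.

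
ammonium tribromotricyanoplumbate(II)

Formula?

(NH4)4[PbBr3(CN)3]

Ligands: 3 bromo (Br, -1), 3 cyano (CN, -1). Ligand charge sum = -6.
With Pb in oxidation state +2, the complex ion is [Pb...]^4−.
Charge balance with ammonium (+1) requires 1 complex ion per 4 ammonium.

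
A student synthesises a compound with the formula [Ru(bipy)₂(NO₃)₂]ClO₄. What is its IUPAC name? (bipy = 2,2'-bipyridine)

The 1 perchlorate counter-ion carries a total charge of -1, so each complex ion is 1+.
Ligand charges: 2×nitrato (-1 each), 2×2,2'-bipyridine (neutral); total -2. So Ru + (-2) = 1+, giving Ru = +3.
Ligands are named alphabetically: bipyridine before nitrato.

bis(2,2'-bipyridine)dinitratoruthenium(III) perchlorate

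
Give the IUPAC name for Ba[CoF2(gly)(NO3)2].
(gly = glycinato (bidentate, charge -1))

The 1 barium counter-ion carries a total charge of +2, so each complex ion is 2−.
Ligand charges: 2×nitrato (-1 each), 2×fluoro (-1 each), 1×glycinato (-1 each); total -5. So Co + (-5) = 2−, giving Co = +3.
The complex ion is anionic, so cobalt takes the -ate form cobaltate(III).

barium difluoro(glycinato)dinitratocobaltate(III)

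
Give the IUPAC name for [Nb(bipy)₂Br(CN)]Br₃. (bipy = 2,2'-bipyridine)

The 3 bromide counter-ions carry a total charge of -3, so each complex ion is 3+.
Ligand charges: 1×cyano (-1 each), 1×bromo (-1 each), 2×2,2'-bipyridine (neutral); total -2. So Nb + (-2) = 3+, giving Nb = +5.
Ligands are named alphabetically: bipyridine before bromo before cyano.

bis(2,2'-bipyridine)bromocyanoniobium(V) bromide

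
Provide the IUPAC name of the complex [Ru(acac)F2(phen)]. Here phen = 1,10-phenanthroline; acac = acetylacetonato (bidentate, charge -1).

There is no counter-ion, so the complex is neutral overall.
Ligand charges: 2×fluoro (-1 each), 1×1,10-phenanthroline (neutral), 1×acetylacetonato (-1 each); total -3. So Ru + (-3) = 0, giving Ru = +3.
Ligands are named alphabetically: acetylacetonato before fluoro before phenanthroline.

(acetylacetonato)difluoro(1,10-phenanthroline)ruthenium(III)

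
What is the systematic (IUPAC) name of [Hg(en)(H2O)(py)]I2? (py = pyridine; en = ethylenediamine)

aqua(ethylenediamine)(pyridine)mercury(II) iodide

The 2 iodide counter-ions carry a total charge of -2, so each complex ion is 2+.
Ligand charges: 1×pyridine (neutral), 1×aqua (neutral), 1×ethylenediamine (neutral); total 0. So Hg + (0) = 2+, giving Hg = +2.
Ligands are named alphabetically: aqua before ethylenediamine before pyridine.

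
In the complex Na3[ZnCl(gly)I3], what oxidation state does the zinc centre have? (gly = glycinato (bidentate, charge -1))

3 sodium outside the brackets (+1 each) → the complex ion is 3−.
Ligand charges: 1×Cl = -1; 1×gly = -1; 3×I = -3; sum -5.
Zn + (-5) = 3− ⇒ Zn is +2.

+2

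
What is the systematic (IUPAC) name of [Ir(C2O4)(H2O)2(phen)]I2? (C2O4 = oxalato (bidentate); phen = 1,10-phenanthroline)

diaquaoxalato(1,10-phenanthroline)iridium(IV) iodide

The 2 iodide counter-ions carry a total charge of -2, so each complex ion is 2+.
Ligand charges: 1×oxalato (-2 each), 2×aqua (neutral), 1×1,10-phenanthroline (neutral); total -2. So Ir + (-2) = 2+, giving Ir = +4.
Ligands are named alphabetically: aqua before oxalato before phenanthroline.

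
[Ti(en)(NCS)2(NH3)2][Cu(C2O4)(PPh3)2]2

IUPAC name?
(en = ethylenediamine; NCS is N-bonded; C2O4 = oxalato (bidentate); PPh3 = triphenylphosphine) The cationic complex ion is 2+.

The complex cation is given as 2+; its ligand charges sum to -2, so Ti = +4.
With 2 anions per cation, each anion must be 2/2 = 1−.
Anion: ligand charges sum to -2; for the ion to be 1−, Cu = +1.

diammine(ethylenediamine)diisothiocyanatotitanium(IV) oxalatobis(triphenylphosphine)cuprate(I)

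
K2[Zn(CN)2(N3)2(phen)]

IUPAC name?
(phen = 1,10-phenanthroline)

potassium diazidodicyano(1,10-phenanthroline)zincate(II)

The 2 potassium counter-ions carry a total charge of +2, so each complex ion is 2−.
Ligand charges: 2×azido (-1 each), 2×cyano (-1 each), 1×1,10-phenanthroline (neutral); total -4. So Zn + (-4) = 2−, giving Zn = +2.
Ligands are named alphabetically: azido before cyano before phenanthroline.
The complex ion is anionic, so zinc takes the -ate form zincate(II).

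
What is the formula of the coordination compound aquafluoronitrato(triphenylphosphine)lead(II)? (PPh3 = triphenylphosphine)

Ligands: 1 triphenylphosphine (PPh3, neutral), 1 aqua (H2O, neutral), 1 fluoro (F, -1), 1 nitrato (NO3, -1). Ligand charge sum = -2.
With Pb in oxidation state +2, the complex ion is [Pb...].

[PbF(H2O)(NO3)(PPh3)]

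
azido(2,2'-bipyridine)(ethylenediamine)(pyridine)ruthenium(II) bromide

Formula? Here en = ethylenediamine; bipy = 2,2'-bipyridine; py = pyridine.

[Ru(bipy)(en)(N3)(py)]Br

Ligands: 1 ethylenediamine (en, neutral), 1 2,2'-bipyridine (bipy, neutral), 1 azido (N3, -1), 1 pyridine (py, neutral). Ligand charge sum = -1.
With Ru in oxidation state +2, the complex ion is [Ru...]^1+.
Charge balance with bromide (-1) requires 1 complex ion per 1 bromide.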